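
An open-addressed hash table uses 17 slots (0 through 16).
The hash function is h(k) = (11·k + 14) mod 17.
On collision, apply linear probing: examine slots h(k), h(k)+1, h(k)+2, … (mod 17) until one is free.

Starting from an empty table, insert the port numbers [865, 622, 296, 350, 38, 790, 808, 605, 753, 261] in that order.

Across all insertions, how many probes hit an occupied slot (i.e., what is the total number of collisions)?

8

Insert 865: h=9, slot 9 empty => index 9.
Insert 622: h=5, slot 5 empty => index 5.
Insert 296: h=6, slot 6 empty => index 6.
Insert 350: h=5, slots 5,6 occupied => index 7.
Insert 38: h=7, slot 7 occupied => index 8.
Insert 790: h=0, slot 0 empty => index 0.
Insert 808: h=11, slot 11 empty => index 11.
Insert 605: h=5, slots 5,6,7,8,9 occupied => index 10.
Insert 753: h=1, slot 1 empty => index 1.
Insert 261: h=12, slot 12 empty => index 12.
Table: [790, 753, _, _, _, 622, 296, 350, 38, 865, 605, 808, 261, _, _, _, _]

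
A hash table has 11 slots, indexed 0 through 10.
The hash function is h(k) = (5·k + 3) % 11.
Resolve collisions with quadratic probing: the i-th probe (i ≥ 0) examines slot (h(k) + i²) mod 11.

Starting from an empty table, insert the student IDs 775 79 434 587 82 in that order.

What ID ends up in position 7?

434

Insert 775: h=6, slot 6 empty => index 6.
Insert 79: h=2, slot 2 empty => index 2.
Insert 434: h=6, slot 6 occupied => index 7.
Insert 587: h=1, slot 1 empty => index 1.
Insert 82: h=6, slots 6,7 occupied => index 10.
Table: [-, 587, 79, -, -, -, 775, 434, -, -, 82]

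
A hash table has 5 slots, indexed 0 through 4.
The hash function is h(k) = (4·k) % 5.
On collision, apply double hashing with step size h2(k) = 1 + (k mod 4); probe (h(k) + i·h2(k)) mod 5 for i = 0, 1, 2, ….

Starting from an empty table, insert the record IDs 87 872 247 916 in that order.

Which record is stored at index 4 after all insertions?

87 hashes to 3; slot 3 is free => place at 3.
872 hashes to 3, h2=1; 3 taken => place at 4.
247 hashes to 3, h2=4; 3 taken => place at 2.
916 hashes to 4, h2=1; 4 taken => place at 0.
Table: [916, -, 247, 87, 872]

872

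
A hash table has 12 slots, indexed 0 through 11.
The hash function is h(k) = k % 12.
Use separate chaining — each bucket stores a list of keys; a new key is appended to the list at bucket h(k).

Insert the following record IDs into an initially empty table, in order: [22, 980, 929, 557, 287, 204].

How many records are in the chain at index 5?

Insert 22: h=10, bucket 10 empty -> new chain.
Insert 980: h=8, bucket 8 empty -> new chain.
Insert 929: h=5, bucket 5 empty -> new chain.
Insert 557: h=5, bucket 5 nonempty -> append to chain.
Insert 287: h=11, bucket 11 empty -> new chain.
Insert 204: h=0, bucket 0 empty -> new chain.
Final buckets:
0: 204
1: —
2: —
3: —
4: —
5: 929 -> 557
6: —
7: —
8: 980
9: —
10: 22
11: 287

2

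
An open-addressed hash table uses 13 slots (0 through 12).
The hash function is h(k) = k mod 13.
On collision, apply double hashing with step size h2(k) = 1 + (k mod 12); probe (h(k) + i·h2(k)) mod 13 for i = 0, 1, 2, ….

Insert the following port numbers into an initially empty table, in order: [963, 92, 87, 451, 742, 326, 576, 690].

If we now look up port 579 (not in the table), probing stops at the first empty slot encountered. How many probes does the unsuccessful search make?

963 hashes to 1; slot 1 is free -> place at 1.
92 hashes to 1, h2=9; 1 taken -> place at 10.
87 hashes to 9; slot 9 is free -> place at 9.
451 hashes to 9, h2=8; 9 taken -> place at 4.
742 hashes to 1, h2=11; 1 taken -> place at 12.
326 hashes to 1, h2=3; 1,4 taken -> place at 7.
576 hashes to 4, h2=1; 4 taken -> place at 5.
690 hashes to 1, h2=7; 1 taken -> place at 8.
Table: [_, 963, _, _, 451, 576, _, 326, 690, 87, 92, _, 742]
Lookup 579: h=7, h2=4, probe 7,11 → slot 11 empty, not found.

2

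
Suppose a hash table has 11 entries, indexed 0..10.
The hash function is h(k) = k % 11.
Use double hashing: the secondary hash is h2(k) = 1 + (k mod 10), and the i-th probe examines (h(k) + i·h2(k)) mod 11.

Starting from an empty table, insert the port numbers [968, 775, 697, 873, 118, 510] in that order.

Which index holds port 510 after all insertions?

968: h=0 -> slot 0
775: h=5 -> slot 5
697: h=4 -> slot 4
873: h=4, h2=4, probe 4,8 -> slot 8
118: h=8, h2=9, probe 8,6 -> slot 6
510: h=4, h2=1, probe 4,5,6,7 -> slot 7
Table: [968, —, —, —, 697, 775, 118, 510, 873, —, —]

7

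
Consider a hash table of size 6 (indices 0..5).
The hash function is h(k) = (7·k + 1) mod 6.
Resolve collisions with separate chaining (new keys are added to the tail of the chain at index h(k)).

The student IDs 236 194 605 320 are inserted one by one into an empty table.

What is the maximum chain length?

Insert 236: h=3, bucket 3 empty → new chain.
Insert 194: h=3, bucket 3 nonempty → append to chain.
Insert 605: h=0, bucket 0 empty → new chain.
Insert 320: h=3, bucket 3 nonempty → append to chain.
Final buckets:
0: 605
1: .
2: .
3: 236 -> 194 -> 320
4: .
5: .

3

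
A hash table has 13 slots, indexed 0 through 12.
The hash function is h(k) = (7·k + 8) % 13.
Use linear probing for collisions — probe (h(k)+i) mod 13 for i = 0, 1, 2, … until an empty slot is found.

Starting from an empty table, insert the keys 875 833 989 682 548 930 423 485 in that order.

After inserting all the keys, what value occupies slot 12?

485

875 hashes to 10; slot 10 is free -> place at 10.
833 hashes to 2; slot 2 is free -> place at 2.
989 hashes to 2; 2 taken -> place at 3.
682 hashes to 11; slot 11 is free -> place at 11.
548 hashes to 9; slot 9 is free -> place at 9.
930 hashes to 5; slot 5 is free -> place at 5.
423 hashes to 5; 5 taken -> place at 6.
485 hashes to 10; 10,11 taken -> place at 12.
Table: [-, -, 833, 989, -, 930, 423, -, -, 548, 875, 682, 485]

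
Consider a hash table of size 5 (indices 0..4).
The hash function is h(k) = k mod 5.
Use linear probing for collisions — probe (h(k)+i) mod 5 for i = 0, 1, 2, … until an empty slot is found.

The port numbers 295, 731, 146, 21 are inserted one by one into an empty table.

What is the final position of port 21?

3

295 hashes to 0; slot 0 is free => place at 0.
731 hashes to 1; slot 1 is free => place at 1.
146 hashes to 1; 1 taken => place at 2.
21 hashes to 1; 1,2 taken => place at 3.
Table: [295, 731, 146, 21, ∅]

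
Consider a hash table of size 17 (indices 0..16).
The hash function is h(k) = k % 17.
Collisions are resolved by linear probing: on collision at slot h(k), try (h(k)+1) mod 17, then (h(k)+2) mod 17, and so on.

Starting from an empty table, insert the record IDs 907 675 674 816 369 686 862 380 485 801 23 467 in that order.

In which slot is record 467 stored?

907: h=6 → slot 6
675: h=12 → slot 12
674: h=11 → slot 11
816: h=0 → slot 0
369: h=12, probe 12,13 → slot 13
686: h=6, probe 6,7 → slot 7
862: h=12, probe 12,13,14 → slot 14
380: h=6, probe 6,7,8 → slot 8
485: h=9 → slot 9
801: h=2 → slot 2
23: h=6, probe 6,7,8,9,10 → slot 10
467: h=8, probe 8,9,10,11,12,13,14,15 → slot 15
Table: [816, ∅, 801, ∅, ∅, ∅, 907, 686, 380, 485, 23, 674, 675, 369, 862, 467, ∅]

15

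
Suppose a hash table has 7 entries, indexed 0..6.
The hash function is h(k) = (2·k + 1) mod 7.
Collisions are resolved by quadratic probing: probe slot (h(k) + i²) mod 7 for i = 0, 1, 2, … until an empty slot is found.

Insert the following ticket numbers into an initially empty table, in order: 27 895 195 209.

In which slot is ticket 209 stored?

1

27: h=6 => slot 6
895: h=6, probe 6,0 => slot 0
195: h=6, probe 6,0,3 => slot 3
209: h=6, probe 6,0,3,1 => slot 1
Table: [895, 209, —, 195, —, —, 27]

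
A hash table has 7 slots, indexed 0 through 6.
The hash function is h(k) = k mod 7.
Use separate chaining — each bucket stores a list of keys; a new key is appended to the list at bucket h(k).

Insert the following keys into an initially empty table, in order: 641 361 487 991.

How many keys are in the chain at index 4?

641 -> bucket 4
361 -> bucket 4 (collision)
487 -> bucket 4 (collision)
991 -> bucket 4 (collision)
Final buckets:
0: —
1: —
2: —
3: —
4: 641 -> 361 -> 487 -> 991
5: —
6: —

4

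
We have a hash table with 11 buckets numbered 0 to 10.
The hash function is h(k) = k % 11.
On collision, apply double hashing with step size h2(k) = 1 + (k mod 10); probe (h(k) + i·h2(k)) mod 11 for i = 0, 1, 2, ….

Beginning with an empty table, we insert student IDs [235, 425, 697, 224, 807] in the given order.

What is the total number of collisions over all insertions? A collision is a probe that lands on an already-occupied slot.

5

Insert 235: h=4, slot 4 empty -> index 4.
Insert 425: h=7, slot 7 empty -> index 7.
Insert 697: h=4, h2=8, slot 4 occupied -> index 1.
Insert 224: h=4, h2=5, slot 4 occupied -> index 9.
Insert 807: h=4, h2=8, slots 4,1,9 occupied -> index 6.
Table: [-, 697, -, -, 235, -, 807, 425, -, 224, -]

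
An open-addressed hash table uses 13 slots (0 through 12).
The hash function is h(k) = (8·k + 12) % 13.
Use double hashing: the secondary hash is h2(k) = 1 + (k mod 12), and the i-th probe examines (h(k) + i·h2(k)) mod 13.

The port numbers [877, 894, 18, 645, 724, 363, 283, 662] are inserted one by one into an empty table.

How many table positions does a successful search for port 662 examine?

877 hashes to 8; slot 8 is free → place at 8.
894 hashes to 1; slot 1 is free → place at 1.
18 hashes to 0; slot 0 is free → place at 0.
645 hashes to 11; slot 11 is free → place at 11.
724 hashes to 6; slot 6 is free → place at 6.
363 hashes to 4; slot 4 is free → place at 4.
283 hashes to 1, h2=8; 1 taken → place at 9.
662 hashes to 4, h2=3; 4 taken → place at 7.
Table: [18, 894, ., ., 363, ., 724, 662, 877, 283, ., 645, .]
Lookup 662: h=4, h2=3, probe 4,7 → found at 7.

2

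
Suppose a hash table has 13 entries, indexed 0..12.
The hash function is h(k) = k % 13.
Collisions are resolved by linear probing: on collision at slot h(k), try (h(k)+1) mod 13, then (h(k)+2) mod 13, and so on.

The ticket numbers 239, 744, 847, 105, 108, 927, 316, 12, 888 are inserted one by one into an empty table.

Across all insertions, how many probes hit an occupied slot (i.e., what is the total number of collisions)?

9

239: h=5 -> slot 5
744: h=3 -> slot 3
847: h=2 -> slot 2
105: h=1 -> slot 1
108: h=4 -> slot 4
927: h=4, probe 4,5,6 -> slot 6
316: h=4, probe 4,5,6,7 -> slot 7
12: h=12 -> slot 12
888: h=4, probe 4,5,6,7,8 -> slot 8
Table: [∅, 105, 847, 744, 108, 239, 927, 316, 888, ∅, ∅, ∅, 12]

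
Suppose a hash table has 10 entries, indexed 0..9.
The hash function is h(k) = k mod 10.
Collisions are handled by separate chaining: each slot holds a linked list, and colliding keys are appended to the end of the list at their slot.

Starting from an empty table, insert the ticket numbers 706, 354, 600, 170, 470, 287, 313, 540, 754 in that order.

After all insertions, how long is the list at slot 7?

706 -> bucket 6
354 -> bucket 4
600 -> bucket 0
170 -> bucket 0 (collision)
470 -> bucket 0 (collision)
287 -> bucket 7
313 -> bucket 3
540 -> bucket 0 (collision)
754 -> bucket 4 (collision)
Final buckets:
0: 600 -> 170 -> 470 -> 540
1: .
2: .
3: 313
4: 354 -> 754
5: .
6: 706
7: 287
8: .
9: .

1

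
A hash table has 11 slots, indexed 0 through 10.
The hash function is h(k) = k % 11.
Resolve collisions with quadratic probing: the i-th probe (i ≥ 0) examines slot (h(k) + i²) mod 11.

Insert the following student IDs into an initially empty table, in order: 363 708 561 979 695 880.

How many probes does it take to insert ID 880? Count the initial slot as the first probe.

Insert 363: h=0, slot 0 empty -> index 0.
Insert 708: h=4, slot 4 empty -> index 4.
Insert 561: h=0, slot 0 occupied -> index 1.
Insert 979: h=0, slots 0,1,4 occupied -> index 9.
Insert 695: h=2, slot 2 empty -> index 2.
Insert 880: h=0, slots 0,1,4,9 occupied -> index 5.
Table: [363, 561, 695, ∅, 708, 880, ∅, ∅, ∅, 979, ∅]

5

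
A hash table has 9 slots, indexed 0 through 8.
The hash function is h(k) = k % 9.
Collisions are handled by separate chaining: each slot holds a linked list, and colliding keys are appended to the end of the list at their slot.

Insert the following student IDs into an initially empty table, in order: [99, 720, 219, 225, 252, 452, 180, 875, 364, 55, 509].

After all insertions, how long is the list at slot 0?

99 → bucket 0
720 → bucket 0 (collision)
219 → bucket 3
225 → bucket 0 (collision)
252 → bucket 0 (collision)
452 → bucket 2
180 → bucket 0 (collision)
875 → bucket 2 (collision)
364 → bucket 4
55 → bucket 1
509 → bucket 5
Final buckets:
0: 99 -> 720 -> 225 -> 252 -> 180
1: 55
2: 452 -> 875
3: 219
4: 364
5: 509
6: _
7: _
8: _

5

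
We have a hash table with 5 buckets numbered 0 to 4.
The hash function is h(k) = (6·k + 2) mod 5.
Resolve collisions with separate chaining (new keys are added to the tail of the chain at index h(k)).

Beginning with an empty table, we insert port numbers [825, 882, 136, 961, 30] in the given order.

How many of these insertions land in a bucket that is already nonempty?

2

Insert 825: h=2, bucket 2 empty → new chain.
Insert 882: h=4, bucket 4 empty → new chain.
Insert 136: h=3, bucket 3 empty → new chain.
Insert 961: h=3, bucket 3 nonempty → append to chain.
Insert 30: h=2, bucket 2 nonempty → append to chain.
Final buckets:
0: .
1: .
2: 825 -> 30
3: 136 -> 961
4: 882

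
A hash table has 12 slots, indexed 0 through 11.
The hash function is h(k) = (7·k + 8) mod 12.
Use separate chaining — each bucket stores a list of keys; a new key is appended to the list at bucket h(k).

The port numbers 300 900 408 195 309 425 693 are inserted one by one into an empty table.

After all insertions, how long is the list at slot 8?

3

300 → bucket 8
900 → bucket 8 (collision)
408 → bucket 8 (collision)
195 → bucket 5
309 → bucket 11
425 → bucket 7
693 → bucket 11 (collision)
Final buckets:
0: ∅
1: ∅
2: ∅
3: ∅
4: ∅
5: 195
6: ∅
7: 425
8: 300 -> 900 -> 408
9: ∅
10: ∅
11: 309 -> 693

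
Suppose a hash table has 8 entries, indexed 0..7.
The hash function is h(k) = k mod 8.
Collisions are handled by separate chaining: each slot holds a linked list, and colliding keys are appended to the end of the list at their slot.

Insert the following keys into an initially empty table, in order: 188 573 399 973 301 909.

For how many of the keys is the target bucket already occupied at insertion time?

3

Insert 188: h=4, bucket 4 empty → new chain.
Insert 573: h=5, bucket 5 empty → new chain.
Insert 399: h=7, bucket 7 empty → new chain.
Insert 973: h=5, bucket 5 nonempty → append to chain.
Insert 301: h=5, bucket 5 nonempty → append to chain.
Insert 909: h=5, bucket 5 nonempty → append to chain.
Final buckets:
0: —
1: —
2: —
3: —
4: 188
5: 573 -> 973 -> 301 -> 909
6: —
7: 399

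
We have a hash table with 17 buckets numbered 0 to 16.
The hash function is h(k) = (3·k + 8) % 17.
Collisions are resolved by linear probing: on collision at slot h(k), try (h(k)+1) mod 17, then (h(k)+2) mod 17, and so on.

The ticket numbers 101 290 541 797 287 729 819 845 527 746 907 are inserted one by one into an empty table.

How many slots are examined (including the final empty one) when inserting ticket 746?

101: h=5 -> slot 5
290: h=11 -> slot 11
541: h=16 -> slot 16
797: h=2 -> slot 2
287: h=2, probe 2,3 -> slot 3
729: h=2, probe 2,3,4 -> slot 4
819: h=0 -> slot 0
845: h=10 -> slot 10
527: h=8 -> slot 8
746: h=2, probe 2,3,4,5,6 -> slot 6
907: h=9 -> slot 9
Table: [819, ∅, 797, 287, 729, 101, 746, ∅, 527, 907, 845, 290, ∅, ∅, ∅, ∅, 541]

5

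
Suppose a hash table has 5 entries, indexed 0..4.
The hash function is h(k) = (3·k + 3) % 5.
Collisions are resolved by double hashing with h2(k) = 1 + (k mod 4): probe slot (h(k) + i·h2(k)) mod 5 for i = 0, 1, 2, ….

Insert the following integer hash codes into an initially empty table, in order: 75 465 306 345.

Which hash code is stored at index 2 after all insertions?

75 hashes to 3; slot 3 is free -> place at 3.
465 hashes to 3, h2=2; 3 taken -> place at 0.
306 hashes to 1; slot 1 is free -> place at 1.
345 hashes to 3, h2=2; 3,0 taken -> place at 2.
Table: [465, 306, 345, 75, _]

345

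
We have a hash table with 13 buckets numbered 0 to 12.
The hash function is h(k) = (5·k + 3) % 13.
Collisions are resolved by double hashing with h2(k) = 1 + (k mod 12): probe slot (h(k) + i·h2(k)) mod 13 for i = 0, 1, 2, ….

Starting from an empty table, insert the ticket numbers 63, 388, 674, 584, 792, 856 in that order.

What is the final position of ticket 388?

63 hashes to 6; slot 6 is free → place at 6.
388 hashes to 6, h2=5; 6 taken → place at 11.
674 hashes to 6, h2=3; 6 taken → place at 9.
584 hashes to 11, h2=9; 11 taken → place at 7.
792 hashes to 11, h2=1; 11 taken → place at 12.
856 hashes to 6, h2=5; 6,11 taken → place at 3.
Table: [_, _, _, 856, _, _, 63, 584, _, 674, _, 388, 792]

11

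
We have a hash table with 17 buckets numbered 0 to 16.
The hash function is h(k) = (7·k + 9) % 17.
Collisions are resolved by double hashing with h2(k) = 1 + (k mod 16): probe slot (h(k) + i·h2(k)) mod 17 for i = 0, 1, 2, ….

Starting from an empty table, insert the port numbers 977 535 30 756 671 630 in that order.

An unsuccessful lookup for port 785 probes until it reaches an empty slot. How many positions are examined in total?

3

977: h=14 → slot 14
535: h=14, h2=8, probe 14,5 → slot 5
30: h=15 → slot 15
756: h=14, h2=5, probe 14,2 → slot 2
671: h=14, h2=16, probe 14,13 → slot 13
630: h=16 → slot 16
Table: [., ., 756, ., ., 535, ., ., ., ., ., ., ., 671, 977, 30, 630]
Lookup 785: h=13, h2=2, probe 13,15,0 → slot 0 empty, not found.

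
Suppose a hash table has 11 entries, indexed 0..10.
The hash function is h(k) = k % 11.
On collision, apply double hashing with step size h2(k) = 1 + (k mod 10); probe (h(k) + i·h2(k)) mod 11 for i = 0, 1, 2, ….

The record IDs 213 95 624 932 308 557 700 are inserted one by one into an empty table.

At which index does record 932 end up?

213 hashes to 4; slot 4 is free -> place at 4.
95 hashes to 7; slot 7 is free -> place at 7.
624 hashes to 8; slot 8 is free -> place at 8.
932 hashes to 8, h2=3; 8 taken -> place at 0.
308 hashes to 0, h2=9; 0 taken -> place at 9.
557 hashes to 7, h2=8; 7,4 taken -> place at 1.
700 hashes to 7, h2=1; 7,8,9 taken -> place at 10.
Table: [932, 557, —, —, 213, —, —, 95, 624, 308, 700]

0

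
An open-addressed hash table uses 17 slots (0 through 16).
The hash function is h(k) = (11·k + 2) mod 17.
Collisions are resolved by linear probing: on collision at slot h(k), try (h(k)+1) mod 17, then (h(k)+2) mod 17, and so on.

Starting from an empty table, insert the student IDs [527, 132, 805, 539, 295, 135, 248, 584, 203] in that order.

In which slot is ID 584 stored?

3

527: h=2 → slot 2
132: h=9 → slot 9
805: h=0 → slot 0
539: h=15 → slot 15
295: h=0, probe 0,1 → slot 1
135: h=8 → slot 8
248: h=10 → slot 10
584: h=0, probe 0,1,2,3 → slot 3
203: h=8, probe 8,9,10,11 → slot 11
Table: [805, 295, 527, 584, ., ., ., ., 135, 132, 248, 203, ., ., ., 539, .]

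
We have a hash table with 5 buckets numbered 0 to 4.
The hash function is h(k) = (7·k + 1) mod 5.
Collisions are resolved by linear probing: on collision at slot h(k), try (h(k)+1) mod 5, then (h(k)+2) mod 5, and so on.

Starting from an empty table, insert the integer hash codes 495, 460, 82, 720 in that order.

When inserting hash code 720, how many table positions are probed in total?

Insert 495: h=1, slot 1 empty => index 1.
Insert 460: h=1, slot 1 occupied => index 2.
Insert 82: h=0, slot 0 empty => index 0.
Insert 720: h=1, slots 1,2 occupied => index 3.
Table: [82, 495, 460, 720, —]

3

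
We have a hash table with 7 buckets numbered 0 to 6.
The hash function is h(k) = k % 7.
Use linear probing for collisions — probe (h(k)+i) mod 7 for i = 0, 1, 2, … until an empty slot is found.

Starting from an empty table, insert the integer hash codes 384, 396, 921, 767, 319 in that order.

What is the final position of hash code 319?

384 hashes to 6; slot 6 is free -> place at 6.
396 hashes to 4; slot 4 is free -> place at 4.
921 hashes to 4; 4 taken -> place at 5.
767 hashes to 4; 4,5,6 taken -> place at 0.
319 hashes to 4; 4,5,6,0 taken -> place at 1.
Table: [767, 319, _, _, 396, 921, 384]

1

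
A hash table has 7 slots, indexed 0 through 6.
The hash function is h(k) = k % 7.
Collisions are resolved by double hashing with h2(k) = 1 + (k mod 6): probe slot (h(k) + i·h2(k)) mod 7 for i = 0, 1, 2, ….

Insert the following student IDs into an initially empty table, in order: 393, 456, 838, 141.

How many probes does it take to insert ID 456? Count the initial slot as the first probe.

Insert 393: h=1, slot 1 empty => index 1.
Insert 456: h=1, h2=1, slot 1 occupied => index 2.
Insert 838: h=5, slot 5 empty => index 5.
Insert 141: h=1, h2=4, slots 1,5,2 occupied => index 6.
Table: [∅, 393, 456, ∅, ∅, 838, 141]

2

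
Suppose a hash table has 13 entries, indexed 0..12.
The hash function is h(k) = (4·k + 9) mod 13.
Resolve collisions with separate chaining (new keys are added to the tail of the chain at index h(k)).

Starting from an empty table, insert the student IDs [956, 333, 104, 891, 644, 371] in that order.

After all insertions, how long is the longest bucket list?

Insert 956: h=11, bucket 11 empty → new chain.
Insert 333: h=2, bucket 2 empty → new chain.
Insert 104: h=9, bucket 9 empty → new chain.
Insert 891: h=11, bucket 11 nonempty → append to chain.
Insert 644: h=11, bucket 11 nonempty → append to chain.
Insert 371: h=11, bucket 11 nonempty → append to chain.
Final buckets:
0: —
1: —
2: 333
3: —
4: —
5: —
6: —
7: —
8: —
9: 104
10: —
11: 956 -> 891 -> 644 -> 371
12: —

4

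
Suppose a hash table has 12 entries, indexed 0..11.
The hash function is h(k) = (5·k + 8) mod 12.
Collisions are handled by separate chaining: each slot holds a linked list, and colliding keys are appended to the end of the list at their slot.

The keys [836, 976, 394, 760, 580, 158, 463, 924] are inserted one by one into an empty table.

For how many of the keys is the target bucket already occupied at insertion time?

Insert 836: h=0, bucket 0 empty -> new chain.
Insert 976: h=4, bucket 4 empty -> new chain.
Insert 394: h=10, bucket 10 empty -> new chain.
Insert 760: h=4, bucket 4 nonempty -> append to chain.
Insert 580: h=4, bucket 4 nonempty -> append to chain.
Insert 158: h=6, bucket 6 empty -> new chain.
Insert 463: h=7, bucket 7 empty -> new chain.
Insert 924: h=8, bucket 8 empty -> new chain.
Final buckets:
0: 836
1: .
2: .
3: .
4: 976 -> 760 -> 580
5: .
6: 158
7: 463
8: 924
9: .
10: 394
11: .

2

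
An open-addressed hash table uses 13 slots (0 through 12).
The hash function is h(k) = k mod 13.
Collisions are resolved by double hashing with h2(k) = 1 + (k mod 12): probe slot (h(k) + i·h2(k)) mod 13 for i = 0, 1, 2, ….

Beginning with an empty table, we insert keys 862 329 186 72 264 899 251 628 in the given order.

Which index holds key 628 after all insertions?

9

Insert 862: h=4, slot 4 empty → index 4.
Insert 329: h=4, h2=6, slot 4 occupied → index 10.
Insert 186: h=4, h2=7, slot 4 occupied → index 11.
Insert 72: h=7, slot 7 empty → index 7.
Insert 264: h=4, h2=1, slot 4 occupied → index 5.
Insert 899: h=2, slot 2 empty → index 2.
Insert 251: h=4, h2=12, slot 4 occupied → index 3.
Insert 628: h=4, h2=5, slot 4 occupied → index 9.
Table: [., ., 899, 251, 862, 264, ., 72, ., 628, 329, 186, .]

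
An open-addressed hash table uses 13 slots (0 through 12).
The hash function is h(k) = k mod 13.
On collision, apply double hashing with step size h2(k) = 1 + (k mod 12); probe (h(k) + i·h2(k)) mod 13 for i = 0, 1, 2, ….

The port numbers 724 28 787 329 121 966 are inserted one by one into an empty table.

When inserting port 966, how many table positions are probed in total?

724 hashes to 9; slot 9 is free → place at 9.
28 hashes to 2; slot 2 is free → place at 2.
787 hashes to 7; slot 7 is free → place at 7.
329 hashes to 4; slot 4 is free → place at 4.
121 hashes to 4, h2=2; 4 taken → place at 6.
966 hashes to 4, h2=7; 4 taken → place at 11.
Table: [-, -, 28, -, 329, -, 121, 787, -, 724, -, 966, -]

2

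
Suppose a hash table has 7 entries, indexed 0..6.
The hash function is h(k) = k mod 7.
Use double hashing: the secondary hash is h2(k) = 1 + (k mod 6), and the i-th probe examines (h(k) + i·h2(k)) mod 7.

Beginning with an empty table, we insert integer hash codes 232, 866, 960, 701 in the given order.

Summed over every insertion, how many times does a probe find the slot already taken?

232 hashes to 1; slot 1 is free => place at 1.
866 hashes to 5; slot 5 is free => place at 5.
960 hashes to 1, h2=1; 1 taken => place at 2.
701 hashes to 1, h2=6; 1 taken => place at 0.
Table: [701, 232, 960, ∅, ∅, 866, ∅]

2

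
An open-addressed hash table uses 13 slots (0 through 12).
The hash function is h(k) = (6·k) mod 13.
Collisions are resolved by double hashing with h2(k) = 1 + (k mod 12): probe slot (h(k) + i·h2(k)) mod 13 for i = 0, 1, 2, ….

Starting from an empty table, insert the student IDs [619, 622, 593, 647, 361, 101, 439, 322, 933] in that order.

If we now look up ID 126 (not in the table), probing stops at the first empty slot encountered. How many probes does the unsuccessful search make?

5

619: h=9 -> slot 9
622: h=1 -> slot 1
593: h=9, h2=6, probe 9,2 -> slot 2
647: h=8 -> slot 8
361: h=8, h2=2, probe 8,10 -> slot 10
101: h=8, h2=6, probe 8,1,7 -> slot 7
439: h=8, h2=8, probe 8,3 -> slot 3
322: h=8, h2=11, probe 8,6 -> slot 6
933: h=8, h2=10, probe 8,5 -> slot 5
Table: [-, 622, 593, 439, -, 933, 322, 101, 647, 619, 361, -, -]
Lookup 126: h=2, h2=7, probe 2,9,3,10,4 → slot 4 empty, not found.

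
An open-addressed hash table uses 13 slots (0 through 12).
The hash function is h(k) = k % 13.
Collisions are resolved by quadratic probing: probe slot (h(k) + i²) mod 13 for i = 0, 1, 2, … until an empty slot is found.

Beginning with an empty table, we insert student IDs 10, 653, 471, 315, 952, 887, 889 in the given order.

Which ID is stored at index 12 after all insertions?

10: h=10 → slot 10
653: h=3 → slot 3
471: h=3, probe 3,4 → slot 4
315: h=3, probe 3,4,7 → slot 7
952: h=3, probe 3,4,7,12 → slot 12
887: h=3, probe 3,4,7,12,6 → slot 6
889: h=5 → slot 5
Table: [_, _, _, 653, 471, 889, 887, 315, _, _, 10, _, 952]

952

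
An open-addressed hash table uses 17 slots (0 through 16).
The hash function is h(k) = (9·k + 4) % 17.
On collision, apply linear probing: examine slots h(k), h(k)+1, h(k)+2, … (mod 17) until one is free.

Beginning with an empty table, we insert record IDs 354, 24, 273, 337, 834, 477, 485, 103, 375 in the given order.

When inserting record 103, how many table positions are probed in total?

6

Insert 354: h=11, slot 11 empty => index 11.
Insert 24: h=16, slot 16 empty => index 16.
Insert 273: h=13, slot 13 empty => index 13.
Insert 337: h=11, slot 11 occupied => index 12.
Insert 834: h=13, slot 13 occupied => index 14.
Insert 477: h=13, slots 13,14 occupied => index 15.
Insert 485: h=0, slot 0 empty => index 0.
Insert 103: h=13, slots 13,14,15,16,0 occupied => index 1.
Insert 375: h=13, slots 13,14,15,16,0,1 occupied => index 2.
Table: [485, 103, 375, _, _, _, _, _, _, _, _, 354, 337, 273, 834, 477, 24]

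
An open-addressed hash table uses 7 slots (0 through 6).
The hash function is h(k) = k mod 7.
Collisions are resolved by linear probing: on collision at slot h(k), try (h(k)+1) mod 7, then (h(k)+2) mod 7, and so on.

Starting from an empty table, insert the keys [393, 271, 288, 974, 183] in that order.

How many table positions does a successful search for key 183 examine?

393 hashes to 1; slot 1 is free -> place at 1.
271 hashes to 5; slot 5 is free -> place at 5.
288 hashes to 1; 1 taken -> place at 2.
974 hashes to 1; 1,2 taken -> place at 3.
183 hashes to 1; 1,2,3 taken -> place at 4.
Table: [-, 393, 288, 974, 183, 271, -]
Lookup 183: h=1, probe 1,2,3,4 → found at 4.

4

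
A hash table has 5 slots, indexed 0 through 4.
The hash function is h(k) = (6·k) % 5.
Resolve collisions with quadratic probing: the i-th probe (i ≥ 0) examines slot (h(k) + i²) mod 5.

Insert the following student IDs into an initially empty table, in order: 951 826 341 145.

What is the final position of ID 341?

951: h=1 => slot 1
826: h=1, probe 1,2 => slot 2
341: h=1, probe 1,2,0 => slot 0
145: h=0, probe 0,1,4 => slot 4
Table: [341, 951, 826, —, 145]

0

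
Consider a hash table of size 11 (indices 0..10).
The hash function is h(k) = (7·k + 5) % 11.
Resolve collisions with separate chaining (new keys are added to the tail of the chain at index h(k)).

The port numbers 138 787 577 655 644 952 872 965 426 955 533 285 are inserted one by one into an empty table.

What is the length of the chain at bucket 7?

Insert 138: h=3, bucket 3 empty → new chain.
Insert 787: h=3, bucket 3 nonempty → append to chain.
Insert 577: h=7, bucket 7 empty → new chain.
Insert 655: h=3, bucket 3 nonempty → append to chain.
Insert 644: h=3, bucket 3 nonempty → append to chain.
Insert 952: h=3, bucket 3 nonempty → append to chain.
Insert 872: h=4, bucket 4 empty → new chain.
Insert 965: h=6, bucket 6 empty → new chain.
Insert 426: h=6, bucket 6 nonempty → append to chain.
Insert 955: h=2, bucket 2 empty → new chain.
Insert 533: h=7, bucket 7 nonempty → append to chain.
Insert 285: h=9, bucket 9 empty → new chain.
Final buckets:
0: -
1: -
2: 955
3: 138 -> 787 -> 655 -> 644 -> 952
4: 872
5: -
6: 965 -> 426
7: 577 -> 533
8: -
9: 285
10: -

2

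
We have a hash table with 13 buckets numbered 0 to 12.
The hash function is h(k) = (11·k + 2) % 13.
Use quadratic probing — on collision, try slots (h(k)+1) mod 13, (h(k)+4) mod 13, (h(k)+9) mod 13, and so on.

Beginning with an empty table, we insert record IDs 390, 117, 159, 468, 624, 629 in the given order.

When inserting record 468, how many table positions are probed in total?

390 hashes to 2; slot 2 is free -> place at 2.
117 hashes to 2; 2 taken -> place at 3.
159 hashes to 9; slot 9 is free -> place at 9.
468 hashes to 2; 2,3 taken -> place at 6.
624 hashes to 2; 2,3,6 taken -> place at 11.
629 hashes to 5; slot 5 is free -> place at 5.
Table: [_, _, 390, 117, _, 629, 468, _, _, 159, _, 624, _]

3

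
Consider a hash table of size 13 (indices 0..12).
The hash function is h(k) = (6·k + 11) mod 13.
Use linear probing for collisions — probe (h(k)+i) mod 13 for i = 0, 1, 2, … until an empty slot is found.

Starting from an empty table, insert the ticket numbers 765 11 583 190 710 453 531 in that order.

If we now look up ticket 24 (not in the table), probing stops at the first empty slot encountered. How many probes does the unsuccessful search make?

765: h=12 → slot 12
11: h=12, probe 12,0 → slot 0
583: h=12, probe 12,0,1 → slot 1
190: h=7 → slot 7
710: h=7, probe 7,8 → slot 8
453: h=12, probe 12,0,1,2 → slot 2
531: h=12, probe 12,0,1,2,3 → slot 3
Table: [11, 583, 453, 531, _, _, _, 190, 710, _, _, _, 765]
Lookup 24: h=12, probe 12,0,1,2,3,4 → slot 4 empty, not found.

6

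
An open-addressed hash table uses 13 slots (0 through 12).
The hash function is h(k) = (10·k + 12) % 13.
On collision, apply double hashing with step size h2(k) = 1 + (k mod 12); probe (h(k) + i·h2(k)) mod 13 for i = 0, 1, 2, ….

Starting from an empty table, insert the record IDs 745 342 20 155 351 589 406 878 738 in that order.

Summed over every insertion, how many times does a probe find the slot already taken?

745 hashes to 0; slot 0 is free → place at 0.
342 hashes to 0, h2=7; 0 taken → place at 7.
20 hashes to 4; slot 4 is free → place at 4.
155 hashes to 2; slot 2 is free → place at 2.
351 hashes to 12; slot 12 is free → place at 12.
589 hashes to 0, h2=2; 0,2,4 taken → place at 6.
406 hashes to 3; slot 3 is free → place at 3.
878 hashes to 4, h2=3; 4,7 taken → place at 10.
738 hashes to 8; slot 8 is free → place at 8.
Table: [745, ∅, 155, 406, 20, ∅, 589, 342, 738, ∅, 878, ∅, 351]

6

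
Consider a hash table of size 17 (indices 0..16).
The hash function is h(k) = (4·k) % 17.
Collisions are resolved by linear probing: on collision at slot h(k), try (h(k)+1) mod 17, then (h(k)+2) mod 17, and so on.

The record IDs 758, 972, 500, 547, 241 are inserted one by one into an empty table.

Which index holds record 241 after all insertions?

758: h=6 => slot 6
972: h=12 => slot 12
500: h=11 => slot 11
547: h=12, probe 12,13 => slot 13
241: h=12, probe 12,13,14 => slot 14
Table: [_, _, _, _, _, _, 758, _, _, _, _, 500, 972, 547, 241, _, _]

14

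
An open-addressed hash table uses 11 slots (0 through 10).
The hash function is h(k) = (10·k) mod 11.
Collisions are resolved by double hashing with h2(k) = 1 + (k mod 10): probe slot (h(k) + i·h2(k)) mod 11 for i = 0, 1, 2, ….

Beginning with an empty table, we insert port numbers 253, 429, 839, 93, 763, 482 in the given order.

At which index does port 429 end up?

253: h=0 -> slot 0
429: h=0, h2=10, probe 0,10 -> slot 10
839: h=8 -> slot 8
93: h=6 -> slot 6
763: h=7 -> slot 7
482: h=2 -> slot 2
Table: [253, _, 482, _, _, _, 93, 763, 839, _, 429]

10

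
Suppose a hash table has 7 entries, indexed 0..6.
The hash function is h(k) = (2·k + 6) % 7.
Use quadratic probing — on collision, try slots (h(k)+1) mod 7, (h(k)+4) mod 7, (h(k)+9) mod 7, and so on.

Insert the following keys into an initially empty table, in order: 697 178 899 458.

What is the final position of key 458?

697 hashes to 0; slot 0 is free => place at 0.
178 hashes to 5; slot 5 is free => place at 5.
899 hashes to 5; 5 taken => place at 6.
458 hashes to 5; 5,6 taken => place at 2.
Table: [697, ∅, 458, ∅, ∅, 178, 899]

2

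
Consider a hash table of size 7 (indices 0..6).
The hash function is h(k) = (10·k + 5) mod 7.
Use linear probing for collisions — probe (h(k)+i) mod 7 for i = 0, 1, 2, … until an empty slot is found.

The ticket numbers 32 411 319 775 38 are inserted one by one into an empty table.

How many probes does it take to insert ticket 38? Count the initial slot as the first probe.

2

32 hashes to 3; slot 3 is free => place at 3.
411 hashes to 6; slot 6 is free => place at 6.
319 hashes to 3; 3 taken => place at 4.
775 hashes to 6; 6 taken => place at 0.
38 hashes to 0; 0 taken => place at 1.
Table: [775, 38, —, 32, 319, —, 411]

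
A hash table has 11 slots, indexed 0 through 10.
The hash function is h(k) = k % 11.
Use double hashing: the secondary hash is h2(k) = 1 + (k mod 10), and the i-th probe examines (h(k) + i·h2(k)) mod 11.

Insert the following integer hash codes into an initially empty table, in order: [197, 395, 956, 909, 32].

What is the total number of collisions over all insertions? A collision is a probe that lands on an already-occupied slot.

Insert 197: h=10, slot 10 empty => index 10.
Insert 395: h=10, h2=6, slot 10 occupied => index 5.
Insert 956: h=10, h2=7, slot 10 occupied => index 6.
Insert 909: h=7, slot 7 empty => index 7.
Insert 32: h=10, h2=3, slot 10 occupied => index 2.
Table: [., ., 32, ., ., 395, 956, 909, ., ., 197]

3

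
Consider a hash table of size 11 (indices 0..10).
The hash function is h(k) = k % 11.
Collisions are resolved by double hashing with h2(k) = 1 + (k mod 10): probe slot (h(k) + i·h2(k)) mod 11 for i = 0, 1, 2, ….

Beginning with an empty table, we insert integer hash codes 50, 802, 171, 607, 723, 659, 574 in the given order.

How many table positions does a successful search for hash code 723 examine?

2

50: h=6 -> slot 6
802: h=10 -> slot 10
171: h=6, h2=2, probe 6,8 -> slot 8
607: h=2 -> slot 2
723: h=8, h2=4, probe 8,1 -> slot 1
659: h=10, h2=10, probe 10,9 -> slot 9
574: h=2, h2=5, probe 2,7 -> slot 7
Table: [., 723, 607, ., ., ., 50, 574, 171, 659, 802]
Lookup 723: h=8, h2=4, probe 8,1 → found at 1.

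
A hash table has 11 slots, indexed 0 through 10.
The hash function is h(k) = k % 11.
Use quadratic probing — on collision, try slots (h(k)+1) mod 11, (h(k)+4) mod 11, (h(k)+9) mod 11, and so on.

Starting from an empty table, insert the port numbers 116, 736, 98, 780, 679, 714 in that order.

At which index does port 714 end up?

116: h=6 → slot 6
736: h=10 → slot 10
98: h=10, probe 10,0 → slot 0
780: h=10, probe 10,0,3 → slot 3
679: h=8 → slot 8
714: h=10, probe 10,0,3,8,4 → slot 4
Table: [98, _, _, 780, 714, _, 116, _, 679, _, 736]

4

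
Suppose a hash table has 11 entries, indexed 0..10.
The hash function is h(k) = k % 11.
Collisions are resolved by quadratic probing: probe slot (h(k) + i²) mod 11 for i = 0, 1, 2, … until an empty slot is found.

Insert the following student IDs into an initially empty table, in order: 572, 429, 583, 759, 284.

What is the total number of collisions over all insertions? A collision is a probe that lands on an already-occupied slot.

572: h=0 => slot 0
429: h=0, probe 0,1 => slot 1
583: h=0, probe 0,1,4 => slot 4
759: h=0, probe 0,1,4,9 => slot 9
284: h=9, probe 9,10 => slot 10
Table: [572, 429, —, —, 583, —, —, —, —, 759, 284]

7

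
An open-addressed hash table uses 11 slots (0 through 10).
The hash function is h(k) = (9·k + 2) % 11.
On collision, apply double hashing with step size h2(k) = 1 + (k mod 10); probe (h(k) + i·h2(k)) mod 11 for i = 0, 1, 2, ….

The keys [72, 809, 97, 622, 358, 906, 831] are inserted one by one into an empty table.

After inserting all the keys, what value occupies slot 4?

Insert 72: h=1, slot 1 empty -> index 1.
Insert 809: h=1, h2=10, slot 1 occupied -> index 0.
Insert 97: h=6, slot 6 empty -> index 6.
Insert 622: h=1, h2=3, slot 1 occupied -> index 4.
Insert 358: h=1, h2=9, slot 1 occupied -> index 10.
Insert 906: h=5, slot 5 empty -> index 5.
Insert 831: h=1, h2=2, slot 1 occupied -> index 3.
Table: [809, 72, -, 831, 622, 906, 97, -, -, -, 358]

622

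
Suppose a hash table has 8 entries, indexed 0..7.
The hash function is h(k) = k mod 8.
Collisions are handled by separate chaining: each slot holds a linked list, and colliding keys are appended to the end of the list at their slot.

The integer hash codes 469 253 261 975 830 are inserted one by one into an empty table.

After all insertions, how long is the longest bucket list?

469 -> bucket 5
253 -> bucket 5 (collision)
261 -> bucket 5 (collision)
975 -> bucket 7
830 -> bucket 6
Final buckets:
0: _
1: _
2: _
3: _
4: _
5: 469 -> 253 -> 261
6: 830
7: 975

3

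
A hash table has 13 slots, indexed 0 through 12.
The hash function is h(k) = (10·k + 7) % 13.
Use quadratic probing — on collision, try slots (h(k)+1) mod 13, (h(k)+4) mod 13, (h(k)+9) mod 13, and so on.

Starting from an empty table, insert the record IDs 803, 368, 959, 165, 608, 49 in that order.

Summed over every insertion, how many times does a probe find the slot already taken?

6

Insert 803: h=3, slot 3 empty -> index 3.
Insert 368: h=8, slot 8 empty -> index 8.
Insert 959: h=3, slot 3 occupied -> index 4.
Insert 165: h=6, slot 6 empty -> index 6.
Insert 608: h=3, slots 3,4 occupied -> index 7.
Insert 49: h=3, slots 3,4,7 occupied -> index 12.
Table: [., ., ., 803, 959, ., 165, 608, 368, ., ., ., 49]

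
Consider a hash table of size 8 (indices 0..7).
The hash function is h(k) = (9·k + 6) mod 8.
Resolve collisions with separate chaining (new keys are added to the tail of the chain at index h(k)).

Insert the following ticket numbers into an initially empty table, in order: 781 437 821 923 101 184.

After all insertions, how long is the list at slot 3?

781 → bucket 3
437 → bucket 3 (collision)
821 → bucket 3 (collision)
923 → bucket 1
101 → bucket 3 (collision)
184 → bucket 6
Final buckets:
0: -
1: 923
2: -
3: 781 -> 437 -> 821 -> 101
4: -
5: -
6: 184
7: -

4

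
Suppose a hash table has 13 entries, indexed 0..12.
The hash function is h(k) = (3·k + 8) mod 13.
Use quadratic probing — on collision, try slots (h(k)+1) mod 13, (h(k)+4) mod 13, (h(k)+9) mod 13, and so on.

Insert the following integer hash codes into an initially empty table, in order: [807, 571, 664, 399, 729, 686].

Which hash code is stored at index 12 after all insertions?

664

807 hashes to 11; slot 11 is free => place at 11.
571 hashes to 5; slot 5 is free => place at 5.
664 hashes to 11; 11 taken => place at 12.
399 hashes to 9; slot 9 is free => place at 9.
729 hashes to 11; 11,12 taken => place at 2.
686 hashes to 12; 12 taken => place at 0.
Table: [686, —, 729, —, —, 571, —, —, —, 399, —, 807, 664]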